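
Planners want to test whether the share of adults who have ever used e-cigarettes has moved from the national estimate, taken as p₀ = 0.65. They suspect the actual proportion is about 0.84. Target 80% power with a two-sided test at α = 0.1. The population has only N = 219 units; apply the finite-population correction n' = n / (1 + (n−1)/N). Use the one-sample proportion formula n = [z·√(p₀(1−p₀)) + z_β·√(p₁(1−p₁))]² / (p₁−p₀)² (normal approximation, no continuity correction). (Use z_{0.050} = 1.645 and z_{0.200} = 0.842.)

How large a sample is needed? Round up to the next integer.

n = 29

n = [z_{α/2}·√(p₀q₀) + z_β·√(p₁q₁)]² / (p₁ − p₀)²
  = [1.645·√(0.65·0.35) + 0.842·√(0.84·0.16)]² / (0.19)²
  = [1.645·0.4770 + 0.842·0.3666]² / 0.0361
  = [1.0933]² / 0.0361
  = 33.11
Finite-population correction (N = 219): 33.11 / (1 + (33.11 − 1)/219) = 28.88.
Round up → n = 29.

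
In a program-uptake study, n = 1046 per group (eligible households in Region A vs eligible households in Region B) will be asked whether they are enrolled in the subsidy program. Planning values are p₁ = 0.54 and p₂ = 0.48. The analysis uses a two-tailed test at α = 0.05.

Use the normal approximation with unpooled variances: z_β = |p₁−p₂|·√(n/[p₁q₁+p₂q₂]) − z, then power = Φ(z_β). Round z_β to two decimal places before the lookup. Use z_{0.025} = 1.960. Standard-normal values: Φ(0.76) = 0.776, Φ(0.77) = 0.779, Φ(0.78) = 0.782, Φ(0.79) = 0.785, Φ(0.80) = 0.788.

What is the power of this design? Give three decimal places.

Power ≈ 0.785

z_β = |p₁−p₂|·√(n/[p₁q₁+p₂q₂]) − z_{α/2}
    = 0.06 · √(1046/0.4980) − 1.960
    = 0.06 · 45.8301 − 1.960
    = 2.7498 − 1.960 = 0.7898 → 0.79
Power = Φ(0.79) = 0.785.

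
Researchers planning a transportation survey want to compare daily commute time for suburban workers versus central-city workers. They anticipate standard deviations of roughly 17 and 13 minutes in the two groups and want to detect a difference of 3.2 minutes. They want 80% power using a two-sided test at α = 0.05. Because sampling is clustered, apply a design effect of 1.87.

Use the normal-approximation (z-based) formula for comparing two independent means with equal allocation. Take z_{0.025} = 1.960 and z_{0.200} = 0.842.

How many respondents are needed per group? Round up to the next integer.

n = (z_{α/2} + z_β)² · (σ₁² + σ₂²) / δ²
  = (1.960 + 0.842)² · (17² + 13² = 458) / 3.2²
  = 7.8512 · 458 / 10.24
  = 351.16
Design effect: 1.87 × 351.16 = 656.66.
Round up → n = 657 per group.

n = 657 per group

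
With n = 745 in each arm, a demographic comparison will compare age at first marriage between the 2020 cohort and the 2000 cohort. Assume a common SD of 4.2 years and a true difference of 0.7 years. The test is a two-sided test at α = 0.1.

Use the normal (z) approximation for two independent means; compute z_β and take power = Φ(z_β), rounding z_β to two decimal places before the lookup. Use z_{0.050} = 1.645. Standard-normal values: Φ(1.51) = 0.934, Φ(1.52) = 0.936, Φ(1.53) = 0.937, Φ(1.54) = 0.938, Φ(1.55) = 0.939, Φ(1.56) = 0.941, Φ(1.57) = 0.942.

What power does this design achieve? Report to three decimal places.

Power ≈ 0.942

z_β = δ·√(n/(σ₁²+σ₂²)) − z_{α/2}
    = 0.7 · √(745/35.28) − 1.645
    = 0.7 · 4.59530 − 1.645
    = 3.2167 − 1.645 = 1.5717 → 1.57
Power = Φ(1.57) = 0.942.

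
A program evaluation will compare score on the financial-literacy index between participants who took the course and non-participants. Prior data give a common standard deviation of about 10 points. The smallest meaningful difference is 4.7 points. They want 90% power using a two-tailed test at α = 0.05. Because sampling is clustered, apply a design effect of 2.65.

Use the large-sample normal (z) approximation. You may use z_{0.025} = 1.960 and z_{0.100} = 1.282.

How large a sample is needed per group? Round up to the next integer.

n = (z_{α/2} + z_β)² · (σ₁² + σ₂²) / δ²
  = (1.960 + 1.282)² · (2·10² = 200) / 4.7²
  = 10.5106 · 200 / 22.09
  = 95.16
Design effect: 2.65 × 95.16 = 252.18.
Round up → n = 253 per group.

n = 253 per group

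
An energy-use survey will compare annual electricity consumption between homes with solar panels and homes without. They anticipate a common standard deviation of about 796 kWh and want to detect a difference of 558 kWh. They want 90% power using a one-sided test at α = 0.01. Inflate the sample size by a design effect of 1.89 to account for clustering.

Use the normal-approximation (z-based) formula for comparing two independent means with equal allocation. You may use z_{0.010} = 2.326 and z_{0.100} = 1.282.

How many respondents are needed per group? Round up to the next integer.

n = 101 per group

n = (z_α + z_β)² · (σ₁² + σ₂²) / δ²
  = (2.326 + 1.282)² · (2·796² = 1267232) / 558²
  = 13.0177 · 1267232 / 311364
  = 52.98
Design effect: 1.89 × 52.98 = 100.13.
Round up → n = 101 per group.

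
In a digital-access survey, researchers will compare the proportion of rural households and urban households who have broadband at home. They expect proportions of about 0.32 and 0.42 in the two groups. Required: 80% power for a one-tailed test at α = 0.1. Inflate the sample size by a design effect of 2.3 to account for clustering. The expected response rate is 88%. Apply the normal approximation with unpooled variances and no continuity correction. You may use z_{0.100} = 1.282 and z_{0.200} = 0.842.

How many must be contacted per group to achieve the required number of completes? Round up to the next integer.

n = (z_α + z_β)² · [p₁(1−p₁) + p₂(1−p₂)] / (p₁ − p₂)²
  = (1.282 + 0.842)² · (0.32·0.68 + 0.42·0.58) / (-0.10)²
  = (2.124)² · (0.2176 + 0.2436) / 0.0100
  = 4.5114 · 0.4612 / 0.0100
  = 208.06
Design effect: 2.3 × 208.06 = 478.55.
Adjust for 88% response: 478.55 / 0.88 = 543.81.
Round up → n = 544 per group.

n = 544 per group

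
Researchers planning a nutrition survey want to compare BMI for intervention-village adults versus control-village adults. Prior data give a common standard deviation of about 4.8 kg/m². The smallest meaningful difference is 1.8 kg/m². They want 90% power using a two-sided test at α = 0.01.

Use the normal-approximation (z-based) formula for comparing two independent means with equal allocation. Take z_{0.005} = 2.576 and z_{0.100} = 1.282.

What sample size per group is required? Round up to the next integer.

n = 212 per group

n = (z_{α/2} + z_β)² · (σ₁² + σ₂²) / δ²
  = (2.576 + 1.282)² · (2·4.8² = 46.08) / 1.8²
  = 14.8842 · 46.08 / 3.24
  = 211.69
Round up → n = 212 per group.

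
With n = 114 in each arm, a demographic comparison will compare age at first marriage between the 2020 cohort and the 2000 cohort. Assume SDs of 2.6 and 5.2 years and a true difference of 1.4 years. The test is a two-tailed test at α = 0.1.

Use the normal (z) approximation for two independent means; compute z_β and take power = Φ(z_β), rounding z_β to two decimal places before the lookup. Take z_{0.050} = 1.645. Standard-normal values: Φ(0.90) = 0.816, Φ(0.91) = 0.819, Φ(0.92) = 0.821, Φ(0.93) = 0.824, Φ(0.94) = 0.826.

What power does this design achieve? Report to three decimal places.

Power ≈ 0.824

z_β = δ·√(n/(σ₁²+σ₂²)) − z_{α/2}
    = 1.4 · √(114/33.8) − 1.645
    = 1.4 · 1.83651 − 1.645
    = 2.5711 − 1.645 = 0.9261 → 0.93
Power = Φ(0.93) = 0.824.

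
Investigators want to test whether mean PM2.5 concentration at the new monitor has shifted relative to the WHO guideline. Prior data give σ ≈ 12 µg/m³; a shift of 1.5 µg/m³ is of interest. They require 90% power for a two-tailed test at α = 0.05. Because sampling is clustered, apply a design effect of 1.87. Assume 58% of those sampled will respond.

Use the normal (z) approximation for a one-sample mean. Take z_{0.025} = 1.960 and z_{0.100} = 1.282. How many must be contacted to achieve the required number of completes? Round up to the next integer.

n = (z_{α/2} + z_β)² · σ² / δ²
  = (1.960 + 1.282)² · 12² / 1.5²
  = 10.5106 · 144 / 2.25
  = 672.68
Design effect: 1.87 × 672.68 = 1257.90.
Adjust for 58% response: 1257.90 / 0.58 = 2168.80.
Round up → n = 2169.

n = 2169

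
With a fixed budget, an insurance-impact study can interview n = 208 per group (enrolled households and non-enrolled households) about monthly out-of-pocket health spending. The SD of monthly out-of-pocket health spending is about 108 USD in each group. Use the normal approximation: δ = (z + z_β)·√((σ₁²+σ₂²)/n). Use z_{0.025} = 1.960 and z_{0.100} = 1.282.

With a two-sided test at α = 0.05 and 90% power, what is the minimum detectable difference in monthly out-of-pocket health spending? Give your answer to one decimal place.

Minimum detectable difference ≈ 34.3 USD

δ = (z_{α/2} + z_β) · √((σ₁²+σ₂²)/n)
  = (1.960 + 1.282) · √(23328/208)
  = 3.242 · √112.1538
  = 3.242 · 10.5903
  = 34.3337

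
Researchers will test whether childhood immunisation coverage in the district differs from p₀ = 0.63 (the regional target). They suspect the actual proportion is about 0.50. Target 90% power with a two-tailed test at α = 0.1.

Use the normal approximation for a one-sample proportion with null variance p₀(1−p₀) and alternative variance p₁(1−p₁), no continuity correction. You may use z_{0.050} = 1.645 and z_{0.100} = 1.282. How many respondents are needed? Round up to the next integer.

n = 122

n = [z_{α/2}·√(p₀q₀) + z_β·√(p₁q₁)]² / (p₁ − p₀)²
  = [1.645·√(0.63·0.37) + 1.282·√(0.50·0.50)]² / (-0.13)²
  = [1.645·0.4828 + 1.282·0.5000]² / 0.0169
  = [1.4352]² / 0.0169
  = 121.88
Round up → n = 122.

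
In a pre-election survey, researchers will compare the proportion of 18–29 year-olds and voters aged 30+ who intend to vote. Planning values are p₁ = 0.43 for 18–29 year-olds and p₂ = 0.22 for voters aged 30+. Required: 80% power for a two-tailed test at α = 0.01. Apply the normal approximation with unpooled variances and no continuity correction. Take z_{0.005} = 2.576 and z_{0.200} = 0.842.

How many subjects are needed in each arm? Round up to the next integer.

n = (z_{α/2} + z_β)² · [p₁(1−p₁) + p₂(1−p₂)] / (p₁ − p₂)²
  = (2.576 + 0.842)² · (0.43·0.57 + 0.22·0.78) / (0.21)²
  = (3.418)² · (0.2451 + 0.1716) / 0.0441
  = 11.6827 · 0.4167 / 0.0441
  = 110.39
Round up → n = 111 per group.

n = 111 per group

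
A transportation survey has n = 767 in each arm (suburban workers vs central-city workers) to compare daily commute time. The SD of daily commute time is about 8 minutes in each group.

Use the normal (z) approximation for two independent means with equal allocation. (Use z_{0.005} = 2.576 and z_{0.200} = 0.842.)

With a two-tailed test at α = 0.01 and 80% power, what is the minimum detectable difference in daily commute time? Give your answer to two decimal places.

Minimum detectable difference ≈ 1.40 minutes

δ = (z_{α/2} + z_β) · √((σ₁²+σ₂²)/n)
  = (2.576 + 0.842) · √(128/767)
  = 3.418 · √0.16688
  = 3.418 · 0.4085
  = 1.3963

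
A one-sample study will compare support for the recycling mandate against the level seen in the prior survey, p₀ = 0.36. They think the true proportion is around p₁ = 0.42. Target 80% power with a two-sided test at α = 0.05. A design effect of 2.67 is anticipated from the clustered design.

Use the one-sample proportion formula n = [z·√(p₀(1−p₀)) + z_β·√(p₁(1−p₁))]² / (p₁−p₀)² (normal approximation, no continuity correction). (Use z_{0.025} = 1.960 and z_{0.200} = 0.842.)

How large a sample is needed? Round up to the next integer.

n = [z_{α/2}·√(p₀q₀) + z_β·√(p₁q₁)]² / (p₁ − p₀)²
  = [1.960·√(0.36·0.64) + 0.842·√(0.42·0.58)]² / (0.06)²
  = [1.960·0.4800 + 0.842·0.4936]² / 0.0036
  = [1.3564]² / 0.0036
  = 511.04
Design effect: 2.67 × 511.04 = 1364.49.
Round up → n = 1365.

n = 1365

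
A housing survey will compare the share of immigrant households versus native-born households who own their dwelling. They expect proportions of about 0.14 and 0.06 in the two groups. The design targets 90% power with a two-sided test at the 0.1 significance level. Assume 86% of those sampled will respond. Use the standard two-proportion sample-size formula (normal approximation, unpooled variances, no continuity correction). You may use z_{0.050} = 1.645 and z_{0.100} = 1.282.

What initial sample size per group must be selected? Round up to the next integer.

n = (z_{α/2} + z_β)² · [p₁(1−p₁) + p₂(1−p₂)] / (p₁ − p₂)²
  = (1.645 + 1.282)² · (0.14·0.86 + 0.06·0.94) / (0.08)²
  = (2.927)² · (0.1204 + 0.0564) / 0.0064
  = 8.5673 · 0.1768 / 0.0064
  = 236.67
Adjust for 86% response: 236.67 / 0.86 = 275.20.
Round up → n = 276 per group.

n = 276 per group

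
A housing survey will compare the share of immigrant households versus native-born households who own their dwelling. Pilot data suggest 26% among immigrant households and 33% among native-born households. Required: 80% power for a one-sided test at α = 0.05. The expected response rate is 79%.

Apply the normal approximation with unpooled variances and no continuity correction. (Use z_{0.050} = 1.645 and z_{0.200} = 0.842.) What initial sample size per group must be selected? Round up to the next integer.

n = (z_α + z_β)² · [p₁(1−p₁) + p₂(1−p₂)] / (p₁ − p₂)²
  = (1.645 + 0.842)² · (0.26·0.74 + 0.33·0.67) / (-0.07)²
  = (2.487)² · (0.1924 + 0.2211) / 0.0049
  = 6.1852 · 0.4135 / 0.0049
  = 521.95
Adjust for 79% response: 521.95 / 0.79 = 660.70.
Round up → n = 661 per group.

n = 661 per group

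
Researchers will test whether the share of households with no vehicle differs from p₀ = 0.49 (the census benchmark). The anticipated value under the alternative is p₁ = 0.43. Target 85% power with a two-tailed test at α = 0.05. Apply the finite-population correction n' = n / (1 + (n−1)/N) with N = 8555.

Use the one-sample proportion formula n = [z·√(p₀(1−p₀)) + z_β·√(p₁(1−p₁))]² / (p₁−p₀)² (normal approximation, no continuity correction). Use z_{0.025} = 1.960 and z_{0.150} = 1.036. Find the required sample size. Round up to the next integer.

n = [z_{α/2}·√(p₀q₀) + z_β·√(p₁q₁)]² / (p₁ − p₀)²
  = [1.960·√(0.49·0.51) + 1.036·√(0.43·0.57)]² / (-0.06)²
  = [1.960·0.4999 + 1.036·0.4951]² / 0.0036
  = [1.4927]² / 0.0036
  = 618.93
Finite-population correction (N = 8555): 618.93 / (1 + (618.93 − 1)/8555) = 577.24.
Round up → n = 578.

n = 578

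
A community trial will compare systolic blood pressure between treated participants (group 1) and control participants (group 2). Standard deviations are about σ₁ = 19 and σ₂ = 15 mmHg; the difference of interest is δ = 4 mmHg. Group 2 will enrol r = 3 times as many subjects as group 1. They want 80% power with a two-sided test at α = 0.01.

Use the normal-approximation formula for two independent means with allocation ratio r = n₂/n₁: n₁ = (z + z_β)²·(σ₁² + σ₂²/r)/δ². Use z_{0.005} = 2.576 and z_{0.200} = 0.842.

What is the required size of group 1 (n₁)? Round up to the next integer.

n₁ = 319

n₁ = (z_{α/2} + z_β)² · (σ₁² + σ₂²/r) / δ²
   = (2.576 + 0.842)² · (19² + 15²/3) / 4²
   = 11.6827 · (361 + 75) / 16
   = 11.6827 · 436 / 16
   = 318.35
Round up → n₁ = 319; n₂ = r·n₁ = 3 × 319 = 957.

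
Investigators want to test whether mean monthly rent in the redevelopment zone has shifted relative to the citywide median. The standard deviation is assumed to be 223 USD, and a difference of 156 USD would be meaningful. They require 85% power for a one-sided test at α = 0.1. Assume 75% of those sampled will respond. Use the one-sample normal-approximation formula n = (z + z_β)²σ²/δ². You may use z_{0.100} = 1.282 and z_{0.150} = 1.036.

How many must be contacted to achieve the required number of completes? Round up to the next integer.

n = 15

n = (z_α + z_β)² · σ² / δ²
  = (1.282 + 1.036)² · 223² / 156²
  = 5.3731 · 49729 / 24336
  = 10.98
Adjust for 75% response: 10.98 / 0.75 = 14.64.
Round up → n = 15.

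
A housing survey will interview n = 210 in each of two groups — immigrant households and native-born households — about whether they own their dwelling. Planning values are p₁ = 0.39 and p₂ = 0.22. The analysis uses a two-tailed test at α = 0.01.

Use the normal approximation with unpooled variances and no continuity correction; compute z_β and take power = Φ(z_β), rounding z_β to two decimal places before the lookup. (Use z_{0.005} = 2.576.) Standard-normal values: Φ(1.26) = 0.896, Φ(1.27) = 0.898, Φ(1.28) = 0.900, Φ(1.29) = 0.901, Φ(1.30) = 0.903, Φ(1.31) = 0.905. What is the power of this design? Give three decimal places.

z_β = |p₁−p₂|·√(n/[p₁q₁+p₂q₂]) − z_{α/2}
    = 0.17 · √(210/0.4095) − 2.576
    = 0.17 · 22.6455 − 2.576
    = 3.8497 − 2.576 = 1.2737 → 1.27
Power = Φ(1.27) = 0.898.

Power ≈ 0.898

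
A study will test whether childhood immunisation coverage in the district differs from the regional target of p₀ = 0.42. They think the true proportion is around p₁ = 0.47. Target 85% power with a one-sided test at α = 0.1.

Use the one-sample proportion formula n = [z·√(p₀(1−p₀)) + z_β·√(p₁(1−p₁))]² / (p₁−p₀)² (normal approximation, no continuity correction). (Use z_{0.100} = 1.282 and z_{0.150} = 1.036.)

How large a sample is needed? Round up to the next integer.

n = 529

n = [z_α·√(p₀q₀) + z_β·√(p₁q₁)]² / (p₁ − p₀)²
  = [1.282·√(0.42·0.58) + 1.036·√(0.47·0.53)]² / (0.05)²
  = [1.282·0.4936 + 1.036·0.4991]² / 0.0025
  = [1.1498]² / 0.0025
  = 528.82
Round up → n = 529.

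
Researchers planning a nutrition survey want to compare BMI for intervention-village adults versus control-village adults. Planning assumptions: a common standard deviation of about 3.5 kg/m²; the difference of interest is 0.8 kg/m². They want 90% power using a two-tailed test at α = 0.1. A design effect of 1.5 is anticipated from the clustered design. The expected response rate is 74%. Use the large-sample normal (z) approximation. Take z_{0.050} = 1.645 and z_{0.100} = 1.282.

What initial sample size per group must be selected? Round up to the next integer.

n = (z_{α/2} + z_β)² · (σ₁² + σ₂²) / δ²
  = (1.645 + 1.282)² · (2·3.5² = 24.5) / 0.8²
  = 8.5673 · 24.5 / 0.64
  = 327.97
Design effect: 1.5 × 327.97 = 491.95.
Adjust for 74% response: 491.95 / 0.74 = 664.80.
Round up → n = 665 per group.

n = 665 per group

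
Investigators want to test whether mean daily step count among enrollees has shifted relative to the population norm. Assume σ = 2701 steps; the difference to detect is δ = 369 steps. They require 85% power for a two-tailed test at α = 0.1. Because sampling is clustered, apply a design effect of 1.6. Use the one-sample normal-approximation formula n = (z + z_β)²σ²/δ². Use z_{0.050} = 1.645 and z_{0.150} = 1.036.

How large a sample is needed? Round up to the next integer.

n = (z_{α/2} + z_β)² · σ² / δ²
  = (1.645 + 1.036)² · 2701² / 369²
  = 7.1878 · 7295401 / 136161
  = 385.11
Design effect: 1.6 × 385.11 = 616.18.
Round up → n = 617.

n = 617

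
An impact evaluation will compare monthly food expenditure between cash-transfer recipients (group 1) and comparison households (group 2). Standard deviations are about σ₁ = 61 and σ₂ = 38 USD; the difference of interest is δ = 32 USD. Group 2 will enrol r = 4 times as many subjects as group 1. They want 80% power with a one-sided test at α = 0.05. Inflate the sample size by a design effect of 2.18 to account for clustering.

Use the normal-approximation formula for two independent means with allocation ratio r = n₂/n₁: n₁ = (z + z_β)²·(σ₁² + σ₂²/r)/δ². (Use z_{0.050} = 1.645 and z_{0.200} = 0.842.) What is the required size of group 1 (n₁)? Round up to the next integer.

n₁ = (z_α + z_β)² · (σ₁² + σ₂²/r) / δ²
   = (1.645 + 0.842)² · (61² + 38²/4) / 32²
   = 6.1852 · (3721 + 361) / 1024
   = 6.1852 · 4082 / 1024
   = 24.66
Design effect: 2.18 × 24.66 = 53.75.
Round up → n₁ = 54; n₂ = r·n₁ = 4 × 54 = 216.

n₁ = 54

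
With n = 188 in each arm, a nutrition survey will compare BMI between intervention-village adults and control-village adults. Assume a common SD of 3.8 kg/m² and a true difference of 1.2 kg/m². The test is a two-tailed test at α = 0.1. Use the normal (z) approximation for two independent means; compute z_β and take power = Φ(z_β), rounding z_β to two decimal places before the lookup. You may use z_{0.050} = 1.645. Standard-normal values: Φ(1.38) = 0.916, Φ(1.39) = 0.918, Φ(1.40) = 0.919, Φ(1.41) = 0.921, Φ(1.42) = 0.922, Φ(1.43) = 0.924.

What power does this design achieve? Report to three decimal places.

Power ≈ 0.922

z_β = δ·√(n/(σ₁²+σ₂²)) − z_{α/2}
    = 1.2 · √(188/28.88) − 1.645
    = 1.2 · 2.55141 − 1.645
    = 3.0617 − 1.645 = 1.4167 → 1.42
Power = Φ(1.42) = 0.922.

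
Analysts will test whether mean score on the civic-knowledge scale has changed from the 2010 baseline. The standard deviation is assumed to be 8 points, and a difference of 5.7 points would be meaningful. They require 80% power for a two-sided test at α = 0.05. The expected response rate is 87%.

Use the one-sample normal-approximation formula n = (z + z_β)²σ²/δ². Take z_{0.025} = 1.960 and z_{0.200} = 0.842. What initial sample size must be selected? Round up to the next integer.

n = (z_{α/2} + z_β)² · σ² / δ²
  = (1.960 + 0.842)² · 8² / 5.7²
  = 7.8512 · 64 / 32.49
  = 15.47
Adjust for 87% response: 15.47 / 0.87 = 17.78.
Round up → n = 18.

n = 18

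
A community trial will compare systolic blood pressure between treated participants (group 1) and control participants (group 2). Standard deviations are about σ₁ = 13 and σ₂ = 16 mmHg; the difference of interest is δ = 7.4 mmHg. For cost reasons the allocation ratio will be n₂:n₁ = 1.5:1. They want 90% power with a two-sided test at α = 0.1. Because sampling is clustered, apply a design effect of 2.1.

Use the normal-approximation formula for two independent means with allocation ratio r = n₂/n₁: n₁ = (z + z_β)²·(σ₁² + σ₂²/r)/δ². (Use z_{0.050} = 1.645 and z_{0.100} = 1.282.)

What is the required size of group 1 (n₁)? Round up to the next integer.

n₁ = 112

n₁ = (z_{α/2} + z_β)² · (σ₁² + σ₂²/r) / δ²
   = (1.645 + 1.282)² · (13² + 16²/1.5) / 7.4²
   = 8.5673 · (169 + 170.6667) / 54.76
   = 8.5673 · 339.6667 / 54.76
   = 53.14
Design effect: 2.1 × 53.14 = 111.60.
Round up → n₁ = 112; n₂ = r·n₁ = 1.5 × 112 = 168.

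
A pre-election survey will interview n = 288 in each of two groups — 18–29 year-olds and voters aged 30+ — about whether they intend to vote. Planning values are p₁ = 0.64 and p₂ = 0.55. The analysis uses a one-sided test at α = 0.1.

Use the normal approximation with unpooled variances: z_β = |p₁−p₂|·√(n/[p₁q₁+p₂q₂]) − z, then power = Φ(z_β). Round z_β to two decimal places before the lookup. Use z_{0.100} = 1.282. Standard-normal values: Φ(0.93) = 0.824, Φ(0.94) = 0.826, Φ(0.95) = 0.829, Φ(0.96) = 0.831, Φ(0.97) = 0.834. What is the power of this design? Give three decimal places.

Power ≈ 0.824

z_β = |p₁−p₂|·√(n/[p₁q₁+p₂q₂]) − z_α
    = 0.09 · √(288/0.4779) − 1.282
    = 0.09 · 24.5487 − 1.282
    = 2.2094 − 1.282 = 0.9274 → 0.93
Power = Φ(0.93) = 0.824.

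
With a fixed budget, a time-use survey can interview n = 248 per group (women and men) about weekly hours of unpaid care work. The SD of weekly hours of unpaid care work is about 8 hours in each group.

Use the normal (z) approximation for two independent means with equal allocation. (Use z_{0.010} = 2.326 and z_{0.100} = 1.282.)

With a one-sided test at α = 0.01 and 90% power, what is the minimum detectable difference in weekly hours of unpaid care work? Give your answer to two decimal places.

Minimum detectable difference ≈ 2.59 hours

δ = (z_α + z_β) · √((σ₁²+σ₂²)/n)
  = (2.326 + 1.282) · √(128/248)
  = 3.608 · √0.51613
  = 3.608 · 0.7184
  = 2.5921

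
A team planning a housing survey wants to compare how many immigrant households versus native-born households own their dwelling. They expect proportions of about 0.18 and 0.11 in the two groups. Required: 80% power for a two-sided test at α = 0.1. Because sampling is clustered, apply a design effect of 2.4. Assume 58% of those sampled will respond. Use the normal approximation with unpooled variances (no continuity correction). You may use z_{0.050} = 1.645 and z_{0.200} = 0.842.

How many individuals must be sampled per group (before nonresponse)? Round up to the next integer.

n = (z_{α/2} + z_β)² · [p₁(1−p₁) + p₂(1−p₂)] / (p₁ − p₂)²
  = (1.645 + 0.842)² · (0.18·0.82 + 0.11·0.89) / (0.07)²
  = (2.487)² · (0.1476 + 0.0979) / 0.0049
  = 6.1852 · 0.2455 / 0.0049
  = 309.89
Design effect: 2.4 × 309.89 = 743.74.
Adjust for 58% response: 743.74 / 0.58 = 1282.30.
Round up → n = 1283 per group.

n = 1283 per group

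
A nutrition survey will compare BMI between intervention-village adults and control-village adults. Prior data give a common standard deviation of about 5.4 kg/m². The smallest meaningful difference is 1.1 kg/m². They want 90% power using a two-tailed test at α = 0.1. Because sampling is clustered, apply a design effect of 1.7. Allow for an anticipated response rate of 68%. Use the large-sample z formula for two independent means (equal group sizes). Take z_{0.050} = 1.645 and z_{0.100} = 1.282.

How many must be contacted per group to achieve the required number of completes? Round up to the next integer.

n = (z_{α/2} + z_β)² · (σ₁² + σ₂²) / δ²
  = (1.645 + 1.282)² · (2·5.4² = 58.32) / 1.1²
  = 8.5673 · 58.32 / 1.21
  = 412.93
Design effect: 1.7 × 412.93 = 701.98.
Adjust for 68% response: 701.98 / 0.68 = 1032.33.
Round up → n = 1033 per group.

n = 1033 per group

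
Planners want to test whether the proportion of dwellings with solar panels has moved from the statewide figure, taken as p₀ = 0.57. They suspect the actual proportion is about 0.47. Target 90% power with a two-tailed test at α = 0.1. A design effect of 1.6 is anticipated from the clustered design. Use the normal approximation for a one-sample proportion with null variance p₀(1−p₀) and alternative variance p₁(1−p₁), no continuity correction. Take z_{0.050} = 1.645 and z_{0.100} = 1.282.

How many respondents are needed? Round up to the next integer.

n = 339

n = [z_{α/2}·√(p₀q₀) + z_β·√(p₁q₁)]² / (p₁ − p₀)²
  = [1.645·√(0.57·0.43) + 1.282·√(0.47·0.53)]² / (-0.10)²
  = [1.645·0.4951 + 1.282·0.4991]² / 0.0100
  = [1.4542]² / 0.0100
  = 211.48
Design effect: 1.6 × 211.48 = 338.37.
Round up → n = 339.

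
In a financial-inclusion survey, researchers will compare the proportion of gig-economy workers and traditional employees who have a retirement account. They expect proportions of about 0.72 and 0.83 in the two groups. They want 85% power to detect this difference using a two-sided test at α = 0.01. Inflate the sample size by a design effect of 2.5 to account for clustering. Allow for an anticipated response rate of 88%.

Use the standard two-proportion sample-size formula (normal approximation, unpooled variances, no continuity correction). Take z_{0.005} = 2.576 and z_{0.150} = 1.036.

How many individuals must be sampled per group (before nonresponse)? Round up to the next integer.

n = 1050 per group

n = (z_{α/2} + z_β)² · [p₁(1−p₁) + p₂(1−p₂)] / (p₁ − p₂)²
  = (2.576 + 1.036)² · (0.72·0.28 + 0.83·0.17) / (-0.11)²
  = (3.612)² · (0.2016 + 0.1411) / 0.0121
  = 13.0465 · 0.3427 / 0.0121
  = 369.51
Design effect: 2.5 × 369.51 = 923.77.
Adjust for 88% response: 923.77 / 0.88 = 1049.74.
Round up → n = 1050 per group.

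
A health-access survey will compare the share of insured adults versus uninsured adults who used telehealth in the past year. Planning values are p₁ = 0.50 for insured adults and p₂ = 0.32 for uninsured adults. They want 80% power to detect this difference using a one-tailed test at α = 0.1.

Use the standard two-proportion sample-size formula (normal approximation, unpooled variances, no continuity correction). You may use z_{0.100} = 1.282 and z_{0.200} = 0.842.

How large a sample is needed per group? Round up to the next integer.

n = (z_α + z_β)² · [p₁(1−p₁) + p₂(1−p₂)] / (p₁ − p₂)²
  = (1.282 + 0.842)² · (0.50·0.50 + 0.32·0.68) / (0.18)²
  = (2.124)² · (0.2500 + 0.2176) / 0.0324
  = 4.5114 · 0.4676 / 0.0324
  = 65.11
Round up → n = 66 per group.

n = 66 per group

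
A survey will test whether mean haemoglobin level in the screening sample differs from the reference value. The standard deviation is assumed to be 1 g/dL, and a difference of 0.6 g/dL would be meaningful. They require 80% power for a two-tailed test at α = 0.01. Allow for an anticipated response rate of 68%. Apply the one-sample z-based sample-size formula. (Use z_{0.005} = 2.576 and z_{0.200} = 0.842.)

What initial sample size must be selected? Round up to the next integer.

n = (z_{α/2} + z_β)² · σ² / δ²
  = (2.576 + 0.842)² · 1² / 0.6²
  = 11.6827 · 1 / 0.36
  = 32.45
Adjust for 68% response: 32.45 / 0.68 = 47.72.
Round up → n = 48.

n = 48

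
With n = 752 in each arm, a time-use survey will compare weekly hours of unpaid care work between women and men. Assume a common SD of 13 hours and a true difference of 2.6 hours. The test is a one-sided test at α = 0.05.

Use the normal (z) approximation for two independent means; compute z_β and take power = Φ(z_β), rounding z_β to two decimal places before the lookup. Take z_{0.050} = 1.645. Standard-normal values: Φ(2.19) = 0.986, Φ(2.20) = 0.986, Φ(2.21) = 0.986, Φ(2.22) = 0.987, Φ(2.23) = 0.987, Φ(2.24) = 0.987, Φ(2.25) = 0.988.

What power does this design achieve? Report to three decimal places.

z_β = δ·√(n/(σ₁²+σ₂²)) − z_α
    = 2.6 · √(752/338) − 1.645
    = 2.6 · 1.49159 − 1.645
    = 3.8781 − 1.645 = 2.2331 → 2.23
Power = Φ(2.23) = 0.987.

Power ≈ 0.987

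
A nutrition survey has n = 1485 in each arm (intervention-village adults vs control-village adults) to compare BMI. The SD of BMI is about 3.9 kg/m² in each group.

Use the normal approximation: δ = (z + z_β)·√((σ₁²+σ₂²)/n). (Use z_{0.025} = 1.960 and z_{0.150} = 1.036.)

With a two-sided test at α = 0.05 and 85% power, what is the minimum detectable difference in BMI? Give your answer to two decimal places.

δ = (z_{α/2} + z_β) · √((σ₁²+σ₂²)/n)
  = (1.960 + 1.036) · √(30.42/1485)
  = 2.996 · √0.02048
  = 2.996 · 0.1431
  = 0.4288

Minimum detectable difference ≈ 0.43 kg/m²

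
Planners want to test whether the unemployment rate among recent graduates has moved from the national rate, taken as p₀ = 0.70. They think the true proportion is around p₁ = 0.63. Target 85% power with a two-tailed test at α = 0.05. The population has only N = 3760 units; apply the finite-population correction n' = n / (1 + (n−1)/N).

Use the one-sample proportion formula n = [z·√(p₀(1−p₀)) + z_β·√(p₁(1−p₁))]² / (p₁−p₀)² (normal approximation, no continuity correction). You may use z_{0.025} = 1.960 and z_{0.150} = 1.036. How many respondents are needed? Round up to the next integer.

n = [z_{α/2}·√(p₀q₀) + z_β·√(p₁q₁)]² / (p₁ − p₀)²
  = [1.960·√(0.70·0.30) + 1.036·√(0.63·0.37)]² / (-0.07)²
  = [1.960·0.4583 + 1.036·0.4828]² / 0.0049
  = [1.3984]² / 0.0049
  = 399.07
Finite-population correction (N = 3760): 399.07 / (1 + (399.07 − 1)/3760) = 360.86.
Round up → n = 361.

n = 361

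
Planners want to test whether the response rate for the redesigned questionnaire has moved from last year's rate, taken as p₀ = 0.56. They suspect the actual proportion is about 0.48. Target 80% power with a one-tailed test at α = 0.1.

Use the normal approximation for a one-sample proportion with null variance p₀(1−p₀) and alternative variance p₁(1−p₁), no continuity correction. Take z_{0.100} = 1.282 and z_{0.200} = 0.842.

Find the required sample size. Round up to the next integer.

n = 175

n = [z_α·√(p₀q₀) + z_β·√(p₁q₁)]² / (p₁ − p₀)²
  = [1.282·√(0.56·0.44) + 0.842·√(0.48·0.52)]² / (-0.08)²
  = [1.282·0.4964 + 0.842·0.4996]² / 0.0064
  = [1.0570]² / 0.0064
  = 174.58
Round up → n = 175.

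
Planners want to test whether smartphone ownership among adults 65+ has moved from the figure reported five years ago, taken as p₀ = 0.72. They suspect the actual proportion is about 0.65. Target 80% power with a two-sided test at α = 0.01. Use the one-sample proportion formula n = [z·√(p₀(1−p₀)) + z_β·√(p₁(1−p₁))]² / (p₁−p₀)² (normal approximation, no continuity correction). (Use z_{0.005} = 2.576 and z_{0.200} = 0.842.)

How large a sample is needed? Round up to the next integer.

n = [z_{α/2}·√(p₀q₀) + z_β·√(p₁q₁)]² / (p₁ − p₀)²
  = [2.576·√(0.72·0.28) + 0.842·√(0.65·0.35)]² / (-0.07)²
  = [2.576·0.4490 + 0.842·0.4770]² / 0.0049
  = [1.5582]² / 0.0049
  = 495.53
Round up → n = 496.

n = 496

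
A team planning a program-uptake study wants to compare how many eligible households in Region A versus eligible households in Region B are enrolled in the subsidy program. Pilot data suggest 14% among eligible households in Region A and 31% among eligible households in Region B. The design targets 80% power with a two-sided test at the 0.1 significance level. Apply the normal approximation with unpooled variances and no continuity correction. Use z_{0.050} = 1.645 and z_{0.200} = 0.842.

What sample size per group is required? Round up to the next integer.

n = 72 per group

n = (z_{α/2} + z_β)² · [p₁(1−p₁) + p₂(1−p₂)] / (p₁ − p₂)²
  = (1.645 + 0.842)² · (0.14·0.86 + 0.31·0.69) / (-0.17)²
  = (2.487)² · (0.1204 + 0.2139) / 0.0289
  = 6.1852 · 0.3343 / 0.0289
  = 71.55
Round up → n = 72 per group.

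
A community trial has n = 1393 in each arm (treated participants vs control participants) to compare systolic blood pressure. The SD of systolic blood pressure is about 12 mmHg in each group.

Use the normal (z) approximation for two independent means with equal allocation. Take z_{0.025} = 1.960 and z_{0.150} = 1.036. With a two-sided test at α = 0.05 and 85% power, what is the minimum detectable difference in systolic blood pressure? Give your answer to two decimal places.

δ = (z_{α/2} + z_β) · √((σ₁²+σ₂²)/n)
  = (1.960 + 1.036) · √(288/1393)
  = 2.996 · √0.20675
  = 2.996 · 0.4547
  = 1.3623

Minimum detectable difference ≈ 1.36 mmHg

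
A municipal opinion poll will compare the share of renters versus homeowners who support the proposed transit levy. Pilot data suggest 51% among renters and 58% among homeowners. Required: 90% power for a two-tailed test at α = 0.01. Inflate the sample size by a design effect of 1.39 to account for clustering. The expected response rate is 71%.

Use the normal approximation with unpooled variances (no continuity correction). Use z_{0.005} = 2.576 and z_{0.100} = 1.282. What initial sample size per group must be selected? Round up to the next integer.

n = (z_{α/2} + z_β)² · [p₁(1−p₁) + p₂(1−p₂)] / (p₁ − p₂)²
  = (2.576 + 1.282)² · (0.51·0.49 + 0.58·0.42) / (-0.07)²
  = (3.858)² · (0.2499 + 0.2436) / 0.0049
  = 14.8842 · 0.4935 / 0.0049
  = 1499.05
Design effect: 1.39 × 1499.05 = 2083.68.
Adjust for 71% response: 2083.68 / 0.71 = 2934.76.
Round up → n = 2935 per group.

n = 2935 per group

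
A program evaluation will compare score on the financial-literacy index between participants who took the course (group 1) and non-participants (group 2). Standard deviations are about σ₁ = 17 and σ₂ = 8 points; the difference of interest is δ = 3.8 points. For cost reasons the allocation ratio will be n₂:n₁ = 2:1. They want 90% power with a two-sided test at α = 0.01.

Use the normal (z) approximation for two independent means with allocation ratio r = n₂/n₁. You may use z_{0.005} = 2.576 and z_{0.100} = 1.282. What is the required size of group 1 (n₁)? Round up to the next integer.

n₁ = (z_{α/2} + z_β)² · (σ₁² + σ₂²/r) / δ²
   = (2.576 + 1.282)² · (17² + 8²/2) / 3.8²
   = 14.8842 · (289 + 32) / 14.44
   = 14.8842 · 321 / 14.44
   = 330.87
Round up → n₁ = 331; n₂ = r·n₁ = 2 × 331 = 662.

n₁ = 331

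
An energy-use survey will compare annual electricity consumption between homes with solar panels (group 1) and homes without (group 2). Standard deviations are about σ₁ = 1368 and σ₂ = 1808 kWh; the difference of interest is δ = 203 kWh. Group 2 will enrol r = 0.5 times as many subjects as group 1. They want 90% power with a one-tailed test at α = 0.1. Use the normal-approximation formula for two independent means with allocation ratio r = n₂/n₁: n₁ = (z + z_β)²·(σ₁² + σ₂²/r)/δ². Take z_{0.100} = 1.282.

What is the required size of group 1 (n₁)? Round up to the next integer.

n₁ = 1342

n₁ = (z_α + z_β)² · (σ₁² + σ₂²/r) / δ²
   = (1.282 + 1.282)² · (1368² + 1808²/0.5) / 203²
   = 6.5741 · (1871424 + 6537728) / 41209
   = 6.5741 · 8409152 / 41209
   = 1341.52
Round up → n₁ = 1342; n₂ = r·n₁ = 0.5 × 1342 = 671.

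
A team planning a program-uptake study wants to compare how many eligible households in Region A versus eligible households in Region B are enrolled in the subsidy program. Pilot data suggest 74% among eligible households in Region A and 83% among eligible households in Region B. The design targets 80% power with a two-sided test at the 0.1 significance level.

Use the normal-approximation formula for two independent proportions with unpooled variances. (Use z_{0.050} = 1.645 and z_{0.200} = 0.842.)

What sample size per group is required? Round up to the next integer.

n = (z_{α/2} + z_β)² · [p₁(1−p₁) + p₂(1−p₂)] / (p₁ − p₂)²
  = (1.645 + 0.842)² · (0.74·0.26 + 0.83·0.17) / (-0.09)²
  = (2.487)² · (0.1924 + 0.1411) / 0.0081
  = 6.1852 · 0.3335 / 0.0081
  = 254.66
Round up → n = 255 per group.

n = 255 per group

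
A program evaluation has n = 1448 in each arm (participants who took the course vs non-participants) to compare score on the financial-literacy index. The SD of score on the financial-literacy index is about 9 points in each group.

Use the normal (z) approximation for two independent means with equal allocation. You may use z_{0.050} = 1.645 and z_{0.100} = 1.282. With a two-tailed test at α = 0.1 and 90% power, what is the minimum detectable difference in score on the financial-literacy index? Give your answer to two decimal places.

δ = (z_{α/2} + z_β) · √((σ₁²+σ₂²)/n)
  = (1.645 + 1.282) · √(162/1448)
  = 2.927 · √0.11188
  = 2.927 · 0.3345
  = 0.9790

Minimum detectable difference ≈ 0.98 points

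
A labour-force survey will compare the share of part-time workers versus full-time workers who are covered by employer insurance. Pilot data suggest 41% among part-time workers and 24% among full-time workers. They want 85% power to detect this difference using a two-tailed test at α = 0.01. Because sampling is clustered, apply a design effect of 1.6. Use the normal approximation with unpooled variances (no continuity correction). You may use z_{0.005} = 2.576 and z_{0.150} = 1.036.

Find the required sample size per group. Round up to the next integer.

n = 307 per group

n = (z_{α/2} + z_β)² · [p₁(1−p₁) + p₂(1−p₂)] / (p₁ − p₂)²
  = (2.576 + 1.036)² · (0.41·0.59 + 0.24·0.76) / (0.17)²
  = (3.612)² · (0.2419 + 0.1824) / 0.0289
  = 13.0465 · 0.4243 / 0.0289
  = 191.54
Design effect: 1.6 × 191.54 = 306.47.
Round up → n = 307 per group.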